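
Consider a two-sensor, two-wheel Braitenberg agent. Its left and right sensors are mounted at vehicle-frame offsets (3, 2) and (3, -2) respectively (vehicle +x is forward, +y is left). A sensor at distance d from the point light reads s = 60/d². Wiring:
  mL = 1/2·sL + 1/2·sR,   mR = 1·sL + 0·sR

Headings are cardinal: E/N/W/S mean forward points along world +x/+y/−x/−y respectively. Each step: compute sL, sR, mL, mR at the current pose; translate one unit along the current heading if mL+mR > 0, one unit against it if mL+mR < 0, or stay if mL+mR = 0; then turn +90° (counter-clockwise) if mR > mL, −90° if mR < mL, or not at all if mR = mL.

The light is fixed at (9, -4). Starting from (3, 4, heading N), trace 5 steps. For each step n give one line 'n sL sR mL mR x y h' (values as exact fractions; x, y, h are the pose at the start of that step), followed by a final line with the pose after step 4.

0 12/37 60/137 1932/5069 12/37 3 4 N
1 6/13 30/29 282/377 6/13 3 5 E
2 4/3 12/17 52/51 4/3 4 5 S
3 15/26 3/2 27/26 15/26 4 4 E
4 60/29 60/61 2700/1769 60/29 5 4 S
final 5 3 E

n=0: pose=(3,4,N); sL=12/37, sR=60/137; mL=1932/5069, mR=12/37; mL+mR=3576/5069 → advance +1; mR−mL=-288/5069 → turn -1·90°
n=1: pose=(3,5,E); sL=6/13, sR=30/29; mL=282/377, mR=6/13; mL+mR=456/377 → advance +1; mR−mL=-108/377 → turn -1·90°
n=2: pose=(4,5,S); sL=4/3, sR=12/17; mL=52/51, mR=4/3; mL+mR=40/17 → advance +1; mR−mL=16/51 → turn +1·90°
n=3: pose=(4,4,E); sL=15/26, sR=3/2; mL=27/26, mR=15/26; mL+mR=21/13 → advance +1; mR−mL=-6/13 → turn -1·90°
n=4: pose=(5,4,S); sL=60/29, sR=60/61; mL=2700/1769, mR=60/29; mL+mR=6360/1769 → advance +1; mR−mL=960/1769 → turn +1·90°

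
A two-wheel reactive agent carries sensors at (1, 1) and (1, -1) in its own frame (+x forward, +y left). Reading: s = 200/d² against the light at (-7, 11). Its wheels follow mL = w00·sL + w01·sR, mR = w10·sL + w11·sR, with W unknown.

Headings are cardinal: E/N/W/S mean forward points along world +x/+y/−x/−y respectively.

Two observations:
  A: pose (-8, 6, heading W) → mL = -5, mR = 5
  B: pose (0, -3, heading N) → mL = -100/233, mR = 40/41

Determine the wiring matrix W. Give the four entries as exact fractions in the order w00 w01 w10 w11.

0 -1/2 1 0

obs A: pose=(-8,6,W) → sL=5, sR=10, mL=-5, mR=5
obs B: pose=(0,-3,N) → sL=40/41, sR=200/233, mL=-100/233, mR=40/41
sensor matrix S = [[5, 10], [40/41, 200/233]]; det S = -52200/9553
solve [mL_A; mL_B] = S·[w00; w01] and [mR_A; mR_B] = S·[w10; w11]:
  w00 = 0, w01 = -1/2, w10 = 1, w11 = 0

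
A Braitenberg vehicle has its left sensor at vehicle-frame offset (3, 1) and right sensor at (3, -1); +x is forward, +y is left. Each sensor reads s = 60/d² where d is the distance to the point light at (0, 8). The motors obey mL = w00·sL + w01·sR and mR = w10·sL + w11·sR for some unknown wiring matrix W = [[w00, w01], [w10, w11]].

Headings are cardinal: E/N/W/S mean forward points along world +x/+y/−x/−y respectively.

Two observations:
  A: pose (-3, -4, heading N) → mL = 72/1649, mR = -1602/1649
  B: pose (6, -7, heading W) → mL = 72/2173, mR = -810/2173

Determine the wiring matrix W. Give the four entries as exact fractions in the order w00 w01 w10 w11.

obs A: pose=(-3,-4,N) → sL=60/97, sR=12/17, mL=72/1649, mR=-1602/1649
obs B: pose=(6,-7,W) → sL=12/53, sR=12/41, mL=72/2173, mR=-810/2173
sensor matrix S = [[60/97, 12/17], [12/53, 12/41]]; det S = 76032/3583277
solve [mL_A; mL_B] = S·[w00; w01] and [mR_A; mR_B] = S·[w10; w11]:
  w00 = -1/2, w01 = 1/2, w10 = -1, w11 = -1/2

-1/2 1/2 -1 -1/2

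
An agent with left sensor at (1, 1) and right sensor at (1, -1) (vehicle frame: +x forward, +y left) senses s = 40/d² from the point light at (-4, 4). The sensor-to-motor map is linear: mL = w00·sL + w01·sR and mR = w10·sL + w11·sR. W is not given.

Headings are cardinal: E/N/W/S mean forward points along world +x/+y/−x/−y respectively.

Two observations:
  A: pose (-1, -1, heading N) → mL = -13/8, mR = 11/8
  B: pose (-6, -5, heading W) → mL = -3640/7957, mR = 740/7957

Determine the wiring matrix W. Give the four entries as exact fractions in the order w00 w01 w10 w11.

obs A: pose=(-1,-1,N) → sL=2, sR=5/4, mL=-13/8, mR=11/8
obs B: pose=(-6,-5,W) → sL=40/109, sR=40/73, mL=-3640/7957, mR=740/7957
sensor matrix S = [[2, 5/4], [40/109, 40/73]]; det S = 5070/7957
solve [mL_A; mL_B] = S·[w00; w01] and [mR_A; mR_B] = S·[w10; w11]:
  w00 = -1/2, w01 = -1/2, w10 = 1, w11 = -1/2

-1/2 -1/2 1 -1/2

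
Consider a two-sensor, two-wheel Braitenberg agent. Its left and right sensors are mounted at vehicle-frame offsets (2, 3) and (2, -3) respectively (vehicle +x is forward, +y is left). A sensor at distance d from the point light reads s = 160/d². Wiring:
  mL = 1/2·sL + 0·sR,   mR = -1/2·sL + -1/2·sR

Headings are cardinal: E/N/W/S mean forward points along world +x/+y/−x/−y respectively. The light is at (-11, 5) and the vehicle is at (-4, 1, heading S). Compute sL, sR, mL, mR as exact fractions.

left sensor world pos  = (-1, -1); dL² = 136
right sensor world pos = (-7, -1); dR² = 52
sL = 160/136 = 20/17
sR = 160/52 = 40/13
mL = 1/2·sL + 0·sR = 10/17
mR = -1/2·sL + -1/2·sR = -470/221

20/17 40/13 10/17 -470/221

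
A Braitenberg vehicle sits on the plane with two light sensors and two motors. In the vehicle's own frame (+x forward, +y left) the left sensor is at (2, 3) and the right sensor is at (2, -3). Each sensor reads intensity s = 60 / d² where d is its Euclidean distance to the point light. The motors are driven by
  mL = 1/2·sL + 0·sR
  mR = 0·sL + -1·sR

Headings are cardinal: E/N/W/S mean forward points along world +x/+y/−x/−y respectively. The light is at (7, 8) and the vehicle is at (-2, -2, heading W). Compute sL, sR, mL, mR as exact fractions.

6/29 6/17 3/29 -6/17

left sensor world pos  = (-4, -5); dL² = 290
right sensor world pos = (-4, 1); dR² = 170
sL = 60/290 = 6/29
sR = 60/170 = 6/17
mL = 1/2·sL + 0·sR = 3/29
mR = 0·sL + -1·sR = -6/17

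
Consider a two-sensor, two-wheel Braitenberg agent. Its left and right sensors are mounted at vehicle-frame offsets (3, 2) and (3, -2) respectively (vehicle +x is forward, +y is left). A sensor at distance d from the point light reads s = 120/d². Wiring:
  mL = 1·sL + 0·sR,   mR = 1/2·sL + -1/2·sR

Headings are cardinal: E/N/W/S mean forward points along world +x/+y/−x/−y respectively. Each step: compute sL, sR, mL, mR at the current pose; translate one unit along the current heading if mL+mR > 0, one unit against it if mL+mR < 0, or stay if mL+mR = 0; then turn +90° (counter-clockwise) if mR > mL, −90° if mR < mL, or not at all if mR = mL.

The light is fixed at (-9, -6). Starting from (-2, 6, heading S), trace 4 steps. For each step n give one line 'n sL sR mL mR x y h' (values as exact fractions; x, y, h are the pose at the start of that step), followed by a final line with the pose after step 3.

n=0: pose=(-2,6,S); sL=20/27, sR=60/53; mL=20/27, mR=-280/1431; mL+mR=260/477 → advance +1; mR−mL=-1340/1431 → turn -1·90°
n=1: pose=(-2,5,W); sL=120/97, sR=24/37; mL=120/97, mR=1056/3589; mL+mR=5496/3589 → advance +1; mR−mL=-3384/3589 → turn -1·90°
n=2: pose=(-3,5,N); sL=30/53, sR=6/13; mL=30/53, mR=36/689; mL+mR=426/689 → advance +1; mR−mL=-354/689 → turn -1·90°
n=3: pose=(-3,6,E); sL=120/277, sR=120/181; mL=120/277, mR=-5760/50137; mL+mR=15960/50137 → advance +1; mR−mL=-27480/50137 → turn -1·90°

0 20/27 60/53 20/27 -280/1431 -2 6 S
1 120/97 24/37 120/97 1056/3589 -2 5 W
2 30/53 6/13 30/53 36/689 -3 5 N
3 120/277 120/181 120/277 -5760/50137 -3 6 E
final -2 6 S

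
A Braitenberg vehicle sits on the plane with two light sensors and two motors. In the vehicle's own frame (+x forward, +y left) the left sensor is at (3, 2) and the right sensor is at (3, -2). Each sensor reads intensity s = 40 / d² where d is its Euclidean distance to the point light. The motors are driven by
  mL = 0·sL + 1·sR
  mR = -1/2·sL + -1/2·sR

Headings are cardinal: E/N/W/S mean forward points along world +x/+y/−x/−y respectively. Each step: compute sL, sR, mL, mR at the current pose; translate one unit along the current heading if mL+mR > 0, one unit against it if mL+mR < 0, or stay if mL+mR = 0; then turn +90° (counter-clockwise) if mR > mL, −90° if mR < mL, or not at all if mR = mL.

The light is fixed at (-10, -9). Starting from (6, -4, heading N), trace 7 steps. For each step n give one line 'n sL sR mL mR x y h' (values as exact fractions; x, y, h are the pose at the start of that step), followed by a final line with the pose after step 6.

0 2/13 10/97 10/97 -162/1261 6 -4 N
1 40/397 8/73 8/73 -3048/28981 6 -5 E
2 20/181 20/113 20/113 -2940/20453 7 -5 S
3 40/197 40/221 40/221 -8360/43537 7 -6 W
4 10/73 10/109 10/109 -910/7957 8 -6 N
5 40/457 40/441 40/441 -17960/201537 8 -7 E
6 20/221 4/29 4/29 -732/6409 9 -7 S
final 9 -8 W

n=0: pose=(6,-4,N); sL=2/13, sR=10/97; mL=10/97, mR=-162/1261; mL+mR=-32/1261 → advance -1; mR−mL=-292/1261 → turn -1·90°
n=1: pose=(6,-5,E); sL=40/397, sR=8/73; mL=8/73, mR=-3048/28981; mL+mR=128/28981 → advance +1; mR−mL=-6224/28981 → turn -1·90°
n=2: pose=(7,-5,S); sL=20/181, sR=20/113; mL=20/113, mR=-2940/20453; mL+mR=680/20453 → advance +1; mR−mL=-6560/20453 → turn -1·90°
n=3: pose=(7,-6,W); sL=40/197, sR=40/221; mL=40/221, mR=-8360/43537; mL+mR=-480/43537 → advance -1; mR−mL=-16240/43537 → turn -1·90°
n=4: pose=(8,-6,N); sL=10/73, sR=10/109; mL=10/109, mR=-910/7957; mL+mR=-180/7957 → advance -1; mR−mL=-1640/7957 → turn -1·90°
n=5: pose=(8,-7,E); sL=40/457, sR=40/441; mL=40/441, mR=-17960/201537; mL+mR=320/201537 → advance +1; mR−mL=-12080/67179 → turn -1·90°
n=6: pose=(9,-7,S); sL=20/221, sR=4/29; mL=4/29, mR=-732/6409; mL+mR=152/6409 → advance +1; mR−mL=-1616/6409 → turn -1·90°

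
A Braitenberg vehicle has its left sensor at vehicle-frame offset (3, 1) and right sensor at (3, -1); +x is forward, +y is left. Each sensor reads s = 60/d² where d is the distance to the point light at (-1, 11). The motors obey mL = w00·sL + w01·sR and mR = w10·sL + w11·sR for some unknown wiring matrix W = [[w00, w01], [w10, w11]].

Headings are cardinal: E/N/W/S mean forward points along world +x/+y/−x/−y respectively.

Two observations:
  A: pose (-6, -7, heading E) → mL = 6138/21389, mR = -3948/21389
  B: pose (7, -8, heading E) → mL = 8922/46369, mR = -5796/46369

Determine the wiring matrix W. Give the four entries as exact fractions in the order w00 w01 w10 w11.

1 1/2 -1/2 -1/2

obs A: pose=(-6,-7,E) → sL=60/293, sR=12/73, mL=6138/21389, mR=-3948/21389
obs B: pose=(7,-8,E) → sL=12/89, sR=60/521, mL=8922/46369, mR=-5796/46369
sensor matrix S = [[60/293, 12/73], [12/89, 60/521]]; det S = 1407168/991786541
solve [mL_A; mL_B] = S·[w00; w01] and [mR_A; mR_B] = S·[w10; w11]:
  w00 = 1, w01 = 1/2, w10 = -1/2, w11 = -1/2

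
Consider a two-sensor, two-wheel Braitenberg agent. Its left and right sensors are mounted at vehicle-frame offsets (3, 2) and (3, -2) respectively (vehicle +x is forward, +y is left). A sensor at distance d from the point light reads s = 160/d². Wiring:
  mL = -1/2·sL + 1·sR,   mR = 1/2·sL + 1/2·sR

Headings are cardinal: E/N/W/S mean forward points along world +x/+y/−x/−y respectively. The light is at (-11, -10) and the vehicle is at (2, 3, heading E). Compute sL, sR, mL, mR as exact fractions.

left sensor world pos  = (5, 5); dL² = 481
right sensor world pos = (5, 1); dR² = 377
sL = 160/481 = 160/481
sR = 160/377 = 160/377
mL = -1/2·sL + 1·sR = 3600/13949
mR = 1/2·sL + 1/2·sR = 5280/13949

160/481 160/377 3600/13949 5280/13949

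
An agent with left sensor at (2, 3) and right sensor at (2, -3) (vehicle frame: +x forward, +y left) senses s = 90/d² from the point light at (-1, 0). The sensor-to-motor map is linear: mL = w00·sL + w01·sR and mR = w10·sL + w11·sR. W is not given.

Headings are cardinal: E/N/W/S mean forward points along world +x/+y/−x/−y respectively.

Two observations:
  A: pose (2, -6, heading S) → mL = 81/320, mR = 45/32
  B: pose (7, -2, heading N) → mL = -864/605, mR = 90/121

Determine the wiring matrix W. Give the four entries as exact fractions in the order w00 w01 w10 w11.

-1/2 1/2 0 1

obs A: pose=(2,-6,S) → sL=9/10, sR=45/32, mL=81/320, mR=45/32
obs B: pose=(7,-2,N) → sL=18/5, sR=90/121, mL=-864/605, mR=90/121
sensor matrix S = [[9/10, 45/32], [18/5, 90/121]]; det S = -8505/1936
solve [mL_A; mL_B] = S·[w00; w01] and [mR_A; mR_B] = S·[w10; w11]:
  w00 = -1/2, w01 = 1/2, w10 = 0, w11 = 1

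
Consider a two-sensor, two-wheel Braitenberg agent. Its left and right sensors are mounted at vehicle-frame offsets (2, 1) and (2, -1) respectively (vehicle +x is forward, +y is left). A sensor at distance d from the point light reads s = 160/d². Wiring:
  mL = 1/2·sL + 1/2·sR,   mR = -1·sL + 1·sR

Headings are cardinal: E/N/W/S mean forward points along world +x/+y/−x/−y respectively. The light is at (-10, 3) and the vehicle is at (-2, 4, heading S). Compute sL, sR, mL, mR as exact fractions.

80/41 16/5 528/205 256/205

left sensor world pos  = (-1, 2); dL² = 82
right sensor world pos = (-3, 2); dR² = 50
sL = 160/82 = 80/41
sR = 160/50 = 16/5
mL = 1/2·sL + 1/2·sR = 528/205
mR = -1·sL + 1·sR = 256/205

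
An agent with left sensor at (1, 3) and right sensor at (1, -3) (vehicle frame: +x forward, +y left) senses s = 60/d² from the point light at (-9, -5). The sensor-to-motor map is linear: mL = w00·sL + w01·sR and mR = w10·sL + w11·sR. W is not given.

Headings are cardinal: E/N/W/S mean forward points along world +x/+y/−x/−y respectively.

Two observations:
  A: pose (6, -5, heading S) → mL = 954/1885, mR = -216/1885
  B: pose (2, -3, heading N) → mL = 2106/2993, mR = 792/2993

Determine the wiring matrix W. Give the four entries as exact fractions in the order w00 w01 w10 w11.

1/2 1 1/2 -1/2

obs A: pose=(6,-5,S) → sL=12/65, sR=12/29, mL=954/1885, mR=-216/1885
obs B: pose=(2,-3,N) → sL=60/73, sR=12/41, mL=2106/2993, mR=792/2993
sensor matrix S = [[12/65, 12/29], [60/73, 12/41]]; det S = -1613952/5641805
solve [mL_A; mL_B] = S·[w00; w01] and [mR_A; mR_B] = S·[w10; w11]:
  w00 = 1/2, w01 = 1, w10 = 1/2, w11 = -1/2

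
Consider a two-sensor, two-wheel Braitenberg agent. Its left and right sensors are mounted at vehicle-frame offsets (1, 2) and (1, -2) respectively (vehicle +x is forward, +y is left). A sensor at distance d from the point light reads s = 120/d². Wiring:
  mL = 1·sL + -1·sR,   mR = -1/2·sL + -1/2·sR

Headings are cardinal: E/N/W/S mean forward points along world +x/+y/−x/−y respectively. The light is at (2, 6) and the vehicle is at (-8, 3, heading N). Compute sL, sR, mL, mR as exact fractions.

left sensor world pos  = (-10, 4); dL² = 148
right sensor world pos = (-6, 4); dR² = 68
sL = 120/148 = 30/37
sR = 120/68 = 30/17
mL = 1·sL + -1·sR = -600/629
mR = -1/2·sL + -1/2·sR = -810/629

30/37 30/17 -600/629 -810/629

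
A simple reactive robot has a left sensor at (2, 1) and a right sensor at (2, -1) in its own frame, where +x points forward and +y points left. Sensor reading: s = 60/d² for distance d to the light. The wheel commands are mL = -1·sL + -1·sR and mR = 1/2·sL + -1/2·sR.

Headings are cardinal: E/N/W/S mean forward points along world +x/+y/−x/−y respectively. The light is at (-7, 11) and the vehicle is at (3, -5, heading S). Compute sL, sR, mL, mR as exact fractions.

left sensor world pos  = (4, -7); dL² = 445
right sensor world pos = (2, -7); dR² = 405
sL = 60/445 = 12/89
sR = 60/405 = 4/27
mL = -1·sL + -1·sR = -680/2403
mR = 1/2·sL + -1/2·sR = -16/2403

12/89 4/27 -680/2403 -16/2403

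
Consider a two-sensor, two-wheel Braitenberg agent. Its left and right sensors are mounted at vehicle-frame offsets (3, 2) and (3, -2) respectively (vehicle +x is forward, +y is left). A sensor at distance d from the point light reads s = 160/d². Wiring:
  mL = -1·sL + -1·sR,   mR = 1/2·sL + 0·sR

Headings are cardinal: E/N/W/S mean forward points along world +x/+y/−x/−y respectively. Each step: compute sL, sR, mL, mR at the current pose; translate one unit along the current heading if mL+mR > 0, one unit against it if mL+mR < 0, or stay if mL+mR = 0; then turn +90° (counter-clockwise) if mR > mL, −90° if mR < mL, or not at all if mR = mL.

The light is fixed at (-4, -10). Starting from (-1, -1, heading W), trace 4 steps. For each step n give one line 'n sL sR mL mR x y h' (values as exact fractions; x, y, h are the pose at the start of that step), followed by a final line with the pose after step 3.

n=0: pose=(-1,-1,W); sL=160/49, sR=160/121; mL=-27200/5929, mR=80/49; mL+mR=-17520/5929 → advance -1; mR−mL=36880/5929 → turn +1·90°
n=1: pose=(0,-1,S); sL=20/9, sR=4; mL=-56/9, mR=10/9; mL+mR=-46/9 → advance -1; mR−mL=22/3 → turn +1·90°
n=2: pose=(0,0,E); sL=160/193, sR=160/113; mL=-48960/21809, mR=80/193; mL+mR=-39920/21809 → advance -1; mR−mL=58000/21809 → turn +1·90°
n=3: pose=(-1,0,N); sL=16/17, sR=80/97; mL=-2912/1649, mR=8/17; mL+mR=-2136/1649 → advance -1; mR−mL=3688/1649 → turn +1·90°

0 160/49 160/121 -27200/5929 80/49 -1 -1 W
1 20/9 4 -56/9 10/9 0 -1 S
2 160/193 160/113 -48960/21809 80/193 0 0 E
3 16/17 80/97 -2912/1649 8/17 -1 0 N
final -1 -1 W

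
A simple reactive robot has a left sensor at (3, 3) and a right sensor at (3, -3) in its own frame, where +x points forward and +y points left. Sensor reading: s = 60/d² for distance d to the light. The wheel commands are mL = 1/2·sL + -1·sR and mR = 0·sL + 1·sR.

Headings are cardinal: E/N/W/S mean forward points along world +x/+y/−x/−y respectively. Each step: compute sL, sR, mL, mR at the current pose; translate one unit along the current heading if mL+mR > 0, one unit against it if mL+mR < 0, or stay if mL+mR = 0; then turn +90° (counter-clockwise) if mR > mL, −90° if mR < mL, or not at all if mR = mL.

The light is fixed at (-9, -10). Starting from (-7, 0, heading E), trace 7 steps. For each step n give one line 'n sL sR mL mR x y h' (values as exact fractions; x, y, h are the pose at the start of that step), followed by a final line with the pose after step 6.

n=0: pose=(-7,0,E); sL=30/97, sR=30/37; mL=-2355/3589, mR=30/37; mL+mR=15/97 → advance +1; mR−mL=5265/3589 → turn +1·90°
n=1: pose=(-6,0,N); sL=60/169, sR=12/41; mL=-798/6929, mR=12/41; mL+mR=30/169 → advance +1; mR−mL=2826/6929 → turn +1·90°
n=2: pose=(-6,1,W); sL=15/16, sR=15/49; mL=255/1568, mR=15/49; mL+mR=15/32 → advance +1; mR−mL=225/1568 → turn +1·90°
n=3: pose=(-7,1,S); sL=60/89, sR=12/13; mL=-678/1157, mR=12/13; mL+mR=30/89 → advance +1; mR−mL=1746/1157 → turn +1·90°
n=4: pose=(-7,0,E); sL=30/97, sR=30/37; mL=-2355/3589, mR=30/37; mL+mR=15/97 → advance +1; mR−mL=5265/3589 → turn +1·90°
n=5: pose=(-6,0,N); sL=60/169, sR=12/41; mL=-798/6929, mR=12/41; mL+mR=30/169 → advance +1; mR−mL=2826/6929 → turn +1·90°
n=6: pose=(-6,1,W); sL=15/16, sR=15/49; mL=255/1568, mR=15/49; mL+mR=15/32 → advance +1; mR−mL=225/1568 → turn +1·90°

0 30/97 30/37 -2355/3589 30/37 -7 0 E
1 60/169 12/41 -798/6929 12/41 -6 0 N
2 15/16 15/49 255/1568 15/49 -6 1 W
3 60/89 12/13 -678/1157 12/13 -7 1 S
4 30/97 30/37 -2355/3589 30/37 -7 0 E
5 60/169 12/41 -798/6929 12/41 -6 0 N
6 15/16 15/49 255/1568 15/49 -6 1 W
final -7 1 S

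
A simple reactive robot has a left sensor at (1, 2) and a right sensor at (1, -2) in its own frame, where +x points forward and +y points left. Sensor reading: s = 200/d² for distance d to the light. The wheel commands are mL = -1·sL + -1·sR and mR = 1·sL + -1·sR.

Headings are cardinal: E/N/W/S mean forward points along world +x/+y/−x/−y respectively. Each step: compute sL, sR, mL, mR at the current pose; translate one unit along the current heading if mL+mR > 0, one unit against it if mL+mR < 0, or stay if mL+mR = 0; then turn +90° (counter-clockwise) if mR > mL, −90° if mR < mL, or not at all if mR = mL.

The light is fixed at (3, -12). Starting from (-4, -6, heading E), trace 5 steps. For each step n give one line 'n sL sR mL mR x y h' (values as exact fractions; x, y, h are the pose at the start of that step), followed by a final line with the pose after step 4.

n=0: pose=(-4,-6,E); sL=2, sR=50/13; mL=-76/13, mR=-24/13; mL+mR=-100/13 → advance -1; mR−mL=4 → turn +1·90°
n=1: pose=(-5,-6,N); sL=200/149, sR=40/17; mL=-9360/2533, mR=-2560/2533; mL+mR=-80/17 → advance -1; mR−mL=400/149 → turn +1·90°
n=2: pose=(-5,-7,W); sL=20/9, sR=20/13; mL=-440/117, mR=80/117; mL+mR=-40/13 → advance -1; mR−mL=40/9 → turn +1·90°
n=3: pose=(-4,-7,S); sL=200/41, sR=200/97; mL=-27600/3977, mR=11200/3977; mL+mR=-400/97 → advance -1; mR−mL=400/41 → turn +1·90°
n=4: pose=(-4,-6,E); sL=2, sR=50/13; mL=-76/13, mR=-24/13; mL+mR=-100/13 → advance -1; mR−mL=4 → turn +1·90°

0 2 50/13 -76/13 -24/13 -4 -6 E
1 200/149 40/17 -9360/2533 -2560/2533 -5 -6 N
2 20/9 20/13 -440/117 80/117 -5 -7 W
3 200/41 200/97 -27600/3977 11200/3977 -4 -7 S
4 2 50/13 -76/13 -24/13 -4 -6 E
final -5 -6 N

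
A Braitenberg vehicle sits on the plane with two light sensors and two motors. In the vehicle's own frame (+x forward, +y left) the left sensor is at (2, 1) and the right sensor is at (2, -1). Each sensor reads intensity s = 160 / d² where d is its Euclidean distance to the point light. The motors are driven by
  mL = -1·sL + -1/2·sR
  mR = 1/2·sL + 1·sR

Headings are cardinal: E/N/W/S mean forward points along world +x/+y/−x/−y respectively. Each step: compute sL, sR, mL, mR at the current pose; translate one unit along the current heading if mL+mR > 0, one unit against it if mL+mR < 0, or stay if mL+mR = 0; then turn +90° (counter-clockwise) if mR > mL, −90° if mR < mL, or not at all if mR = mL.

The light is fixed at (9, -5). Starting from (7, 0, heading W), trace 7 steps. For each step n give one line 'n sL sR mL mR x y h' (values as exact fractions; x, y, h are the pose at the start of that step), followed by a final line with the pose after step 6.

n=0: pose=(7,0,W); sL=5, sR=40/13; mL=-85/13, mR=145/26; mL+mR=-25/26 → advance -1; mR−mL=315/26 → turn +1·90°
n=1: pose=(8,0,S); sL=160/9, sR=160/13; mL=-2800/117, mR=2480/117; mL+mR=-320/117 → advance -1; mR−mL=1760/39 → turn +1·90°
n=2: pose=(8,1,E); sL=16/5, sR=80/13; mL=-408/65, mR=504/65; mL+mR=96/65 → advance +1; mR−mL=912/65 → turn +1·90°
n=3: pose=(9,1,N); sL=32/13, sR=32/13; mL=-48/13, mR=48/13; mL+mR=0 → advance +0; mR−mL=96/13 → turn +1·90°
n=4: pose=(9,1,W); sL=160/29, sR=160/53; mL=-10800/1537, mR=8880/1537; mL+mR=-1920/1537 → advance -1; mR−mL=19680/1537 → turn +1·90°
n=5: pose=(10,1,S); sL=8, sR=10; mL=-13, mR=14; mL+mR=1 → advance +1; mR−mL=27 → turn +1·90°
n=6: pose=(10,0,E); sL=32/9, sR=32/5; mL=-304/45, mR=368/45; mL+mR=64/45 → advance +1; mR−mL=224/15 → turn +1·90°

0 5 40/13 -85/13 145/26 7 0 W
1 160/9 160/13 -2800/117 2480/117 8 0 S
2 16/5 80/13 -408/65 504/65 8 1 E
3 32/13 32/13 -48/13 48/13 9 1 N
4 160/29 160/53 -10800/1537 8880/1537 9 1 W
5 8 10 -13 14 10 1 S
6 32/9 32/5 -304/45 368/45 10 0 E
final 11 0 N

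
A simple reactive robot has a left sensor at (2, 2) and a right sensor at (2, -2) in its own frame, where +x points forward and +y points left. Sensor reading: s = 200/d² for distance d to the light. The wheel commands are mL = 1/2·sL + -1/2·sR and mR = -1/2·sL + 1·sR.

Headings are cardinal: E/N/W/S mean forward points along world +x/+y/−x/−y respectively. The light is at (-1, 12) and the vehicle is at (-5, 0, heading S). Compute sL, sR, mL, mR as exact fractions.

left sensor world pos  = (-3, -2); dL² = 200
right sensor world pos = (-7, -2); dR² = 232
sL = 200/200 = 1
sR = 200/232 = 25/29
mL = 1/2·sL + -1/2·sR = 2/29
mR = -1/2·sL + 1·sR = 21/58

1 25/29 2/29 21/58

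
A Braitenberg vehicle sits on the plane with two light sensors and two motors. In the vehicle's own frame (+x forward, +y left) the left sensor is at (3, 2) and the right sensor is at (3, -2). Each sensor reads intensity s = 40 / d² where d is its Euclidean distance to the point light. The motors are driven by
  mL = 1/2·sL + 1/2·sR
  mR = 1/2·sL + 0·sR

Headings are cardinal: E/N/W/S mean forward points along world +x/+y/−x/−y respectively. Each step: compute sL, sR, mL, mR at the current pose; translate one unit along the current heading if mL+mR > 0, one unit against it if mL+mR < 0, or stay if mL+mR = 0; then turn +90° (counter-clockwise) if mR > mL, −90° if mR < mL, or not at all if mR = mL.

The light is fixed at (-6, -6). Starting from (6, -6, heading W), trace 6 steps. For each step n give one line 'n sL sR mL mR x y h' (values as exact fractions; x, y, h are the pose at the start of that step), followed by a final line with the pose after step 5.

0 8/17 8/17 8/17 4/17 6 -6 W
1 4/9 20/89 268/801 2/9 5 -6 N
2 8/41 40/197 1608/8077 4/41 5 -5 E
3 1/5 5/13 19/65 1/10 6 -5 S
4 8/17 8/17 8/17 4/17 6 -6 W
5 4/9 20/89 268/801 2/9 5 -6 N
final 5 -5 E

n=0: pose=(6,-6,W); sL=8/17, sR=8/17; mL=8/17, mR=4/17; mL+mR=12/17 → advance +1; mR−mL=-4/17 → turn -1·90°
n=1: pose=(5,-6,N); sL=4/9, sR=20/89; mL=268/801, mR=2/9; mL+mR=446/801 → advance +1; mR−mL=-10/89 → turn -1·90°
n=2: pose=(5,-5,E); sL=8/41, sR=40/197; mL=1608/8077, mR=4/41; mL+mR=2396/8077 → advance +1; mR−mL=-20/197 → turn -1·90°
n=3: pose=(6,-5,S); sL=1/5, sR=5/13; mL=19/65, mR=1/10; mL+mR=51/130 → advance +1; mR−mL=-5/26 → turn -1·90°
n=4: pose=(6,-6,W); sL=8/17, sR=8/17; mL=8/17, mR=4/17; mL+mR=12/17 → advance +1; mR−mL=-4/17 → turn -1·90°
n=5: pose=(5,-6,N); sL=4/9, sR=20/89; mL=268/801, mR=2/9; mL+mR=446/801 → advance +1; mR−mL=-10/89 → turn -1·90°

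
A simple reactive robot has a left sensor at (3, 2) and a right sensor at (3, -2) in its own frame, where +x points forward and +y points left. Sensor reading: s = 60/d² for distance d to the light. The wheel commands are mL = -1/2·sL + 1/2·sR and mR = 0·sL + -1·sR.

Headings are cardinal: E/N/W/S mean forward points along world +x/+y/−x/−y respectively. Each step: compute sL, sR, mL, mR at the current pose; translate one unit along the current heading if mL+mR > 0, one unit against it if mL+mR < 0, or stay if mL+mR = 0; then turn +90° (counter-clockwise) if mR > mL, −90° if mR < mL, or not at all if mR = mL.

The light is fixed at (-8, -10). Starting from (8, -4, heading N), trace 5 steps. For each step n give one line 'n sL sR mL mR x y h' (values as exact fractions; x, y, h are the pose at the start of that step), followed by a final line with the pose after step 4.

0 60/277 4/27 -256/7479 -4/27 8 -4 N
1 6/41 6/37 12/1517 -6/37 8 -5 E
2 60/293 60/173 3600/50689 -60/173 7 -5 S
3 3/8 15/52 -9/208 -15/52 7 -4 W
4 60/277 4/27 -256/7479 -4/27 8 -4 N
final 8 -5 E

n=0: pose=(8,-4,N); sL=60/277, sR=4/27; mL=-256/7479, mR=-4/27; mL+mR=-1364/7479 → advance -1; mR−mL=-284/2493 → turn -1·90°
n=1: pose=(8,-5,E); sL=6/41, sR=6/37; mL=12/1517, mR=-6/37; mL+mR=-234/1517 → advance -1; mR−mL=-258/1517 → turn -1·90°
n=2: pose=(7,-5,S); sL=60/293, sR=60/173; mL=3600/50689, mR=-60/173; mL+mR=-13980/50689 → advance -1; mR−mL=-21180/50689 → turn -1·90°
n=3: pose=(7,-4,W); sL=3/8, sR=15/52; mL=-9/208, mR=-15/52; mL+mR=-69/208 → advance -1; mR−mL=-51/208 → turn -1·90°
n=4: pose=(8,-4,N); sL=60/277, sR=4/27; mL=-256/7479, mR=-4/27; mL+mR=-1364/7479 → advance -1; mR−mL=-284/2493 → turn -1·90°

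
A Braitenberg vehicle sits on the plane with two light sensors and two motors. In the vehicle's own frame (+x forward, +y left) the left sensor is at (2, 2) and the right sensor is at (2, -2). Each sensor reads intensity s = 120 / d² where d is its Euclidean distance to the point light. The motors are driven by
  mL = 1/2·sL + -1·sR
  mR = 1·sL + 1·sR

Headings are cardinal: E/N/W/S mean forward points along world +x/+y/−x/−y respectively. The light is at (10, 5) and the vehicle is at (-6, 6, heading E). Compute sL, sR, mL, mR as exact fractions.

24/41 120/197 -2556/8077 9648/8077

left sensor world pos  = (-4, 8); dL² = 205
right sensor world pos = (-4, 4); dR² = 197
sL = 120/205 = 24/41
sR = 120/197 = 120/197
mL = 1/2·sL + -1·sR = -2556/8077
mR = 1·sL + 1·sR = 9648/8077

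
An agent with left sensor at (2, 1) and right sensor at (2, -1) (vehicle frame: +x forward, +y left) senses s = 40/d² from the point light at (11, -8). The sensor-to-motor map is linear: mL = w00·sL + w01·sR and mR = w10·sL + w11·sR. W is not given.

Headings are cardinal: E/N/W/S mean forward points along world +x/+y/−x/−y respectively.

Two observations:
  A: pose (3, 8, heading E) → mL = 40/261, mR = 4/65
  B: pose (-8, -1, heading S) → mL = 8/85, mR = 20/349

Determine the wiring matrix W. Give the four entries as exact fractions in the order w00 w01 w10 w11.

obs A: pose=(3,8,E) → sL=8/65, sR=40/261, mL=40/261, mR=4/65
obs B: pose=(-8,-1,S) → sL=40/349, sR=8/85, mL=8/85, mR=20/349
sensor matrix S = [[8/65, 40/261], [40/349, 8/85]]; det S = -3010304/503266725
solve [mL_A; mL_B] = S·[w00; w01] and [mR_A; mR_B] = S·[w10; w11]:
  w00 = 0, w01 = 1, w10 = 1/2, w11 = 0

0 1 1/2 0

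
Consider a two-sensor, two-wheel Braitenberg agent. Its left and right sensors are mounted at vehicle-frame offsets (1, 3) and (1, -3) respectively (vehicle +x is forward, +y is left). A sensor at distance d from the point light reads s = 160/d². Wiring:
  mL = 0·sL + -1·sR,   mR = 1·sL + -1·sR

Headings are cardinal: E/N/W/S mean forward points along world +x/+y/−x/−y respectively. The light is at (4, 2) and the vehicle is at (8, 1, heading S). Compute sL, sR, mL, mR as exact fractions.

left sensor world pos  = (11, 0); dL² = 53
right sensor world pos = (5, 0); dR² = 5
sL = 160/53 = 160/53
sR = 160/5 = 32
mL = 0·sL + -1·sR = -32
mR = 1·sL + -1·sR = -1536/53

160/53 32 -32 -1536/53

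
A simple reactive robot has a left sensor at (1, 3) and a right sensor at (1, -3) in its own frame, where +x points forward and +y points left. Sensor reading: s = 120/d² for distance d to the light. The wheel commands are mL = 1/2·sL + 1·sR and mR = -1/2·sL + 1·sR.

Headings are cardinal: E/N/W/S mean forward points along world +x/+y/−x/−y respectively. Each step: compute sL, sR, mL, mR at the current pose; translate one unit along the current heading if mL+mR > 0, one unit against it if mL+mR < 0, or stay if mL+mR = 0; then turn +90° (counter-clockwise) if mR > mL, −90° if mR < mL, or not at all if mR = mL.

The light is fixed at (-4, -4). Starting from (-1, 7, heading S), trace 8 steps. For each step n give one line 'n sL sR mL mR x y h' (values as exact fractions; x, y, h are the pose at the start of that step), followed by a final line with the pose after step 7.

0 15/17 6/5 279/170 129/170 -1 7 S
1 120/53 120/173 16740/9169 -4020/9169 -1 6 W
2 60/61 60/73 5850/4453 1470/4453 -2 6 N
3 24/41 120/73 5796/2993 4044/2993 -2 7 E
4 15/17 6/5 279/170 129/170 -1 7 S
5 120/53 120/173 16740/9169 -4020/9169 -1 6 W
6 60/61 60/73 5850/4453 1470/4453 -2 6 N
7 24/41 120/73 5796/2993 4044/2993 -2 7 E
final -1 7 S

n=0: pose=(-1,7,S); sL=15/17, sR=6/5; mL=279/170, mR=129/170; mL+mR=12/5 → advance +1; mR−mL=-15/17 → turn -1·90°
n=1: pose=(-1,6,W); sL=120/53, sR=120/173; mL=16740/9169, mR=-4020/9169; mL+mR=240/173 → advance +1; mR−mL=-120/53 → turn -1·90°
n=2: pose=(-2,6,N); sL=60/61, sR=60/73; mL=5850/4453, mR=1470/4453; mL+mR=120/73 → advance +1; mR−mL=-60/61 → turn -1·90°
n=3: pose=(-2,7,E); sL=24/41, sR=120/73; mL=5796/2993, mR=4044/2993; mL+mR=240/73 → advance +1; mR−mL=-24/41 → turn -1·90°
n=4: pose=(-1,7,S); sL=15/17, sR=6/5; mL=279/170, mR=129/170; mL+mR=12/5 → advance +1; mR−mL=-15/17 → turn -1·90°
n=5: pose=(-1,6,W); sL=120/53, sR=120/173; mL=16740/9169, mR=-4020/9169; mL+mR=240/173 → advance +1; mR−mL=-120/53 → turn -1·90°
n=6: pose=(-2,6,N); sL=60/61, sR=60/73; mL=5850/4453, mR=1470/4453; mL+mR=120/73 → advance +1; mR−mL=-60/61 → turn -1·90°
n=7: pose=(-2,7,E); sL=24/41, sR=120/73; mL=5796/2993, mR=4044/2993; mL+mR=240/73 → advance +1; mR−mL=-24/41 → turn -1·90°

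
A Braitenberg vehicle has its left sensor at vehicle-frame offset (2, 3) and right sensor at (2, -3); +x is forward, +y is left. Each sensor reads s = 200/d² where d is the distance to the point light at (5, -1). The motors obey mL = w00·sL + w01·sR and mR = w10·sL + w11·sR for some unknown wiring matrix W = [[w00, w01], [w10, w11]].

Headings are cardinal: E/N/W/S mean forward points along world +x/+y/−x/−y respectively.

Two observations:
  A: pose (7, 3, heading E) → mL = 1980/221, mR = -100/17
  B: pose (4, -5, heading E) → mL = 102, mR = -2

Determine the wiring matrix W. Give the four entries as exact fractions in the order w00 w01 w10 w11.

1 1/2 0 -1/2

obs A: pose=(7,3,E) → sL=40/13, sR=200/17, mL=1980/221, mR=-100/17
obs B: pose=(4,-5,E) → sL=100, sR=4, mL=102, mR=-2
sensor matrix S = [[40/13, 200/17], [100, 4]]; det S = -257280/221
solve [mL_A; mL_B] = S·[w00; w01] and [mR_A; mR_B] = S·[w10; w11]:
  w00 = 1, w01 = 1/2, w10 = 0, w11 = -1/2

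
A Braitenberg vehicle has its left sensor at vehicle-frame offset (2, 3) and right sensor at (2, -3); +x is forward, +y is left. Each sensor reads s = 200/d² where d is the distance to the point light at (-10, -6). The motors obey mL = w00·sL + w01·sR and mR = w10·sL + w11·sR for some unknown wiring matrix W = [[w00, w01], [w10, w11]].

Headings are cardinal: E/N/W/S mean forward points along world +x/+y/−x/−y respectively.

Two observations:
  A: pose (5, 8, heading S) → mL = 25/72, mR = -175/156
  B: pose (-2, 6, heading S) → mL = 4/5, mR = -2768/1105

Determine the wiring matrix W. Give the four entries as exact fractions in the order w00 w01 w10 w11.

obs A: pose=(5,8,S) → sL=50/117, sR=25/36, mL=25/72, mR=-175/156
obs B: pose=(-2,6,S) → sL=200/221, sR=8/5, mL=4/5, mR=-2768/1105
sensor matrix S = [[50/117, 25/36], [200/221, 8/5]]; det S = 110/1989
solve [mL_A; mL_B] = S·[w00; w01] and [mR_A; mR_B] = S·[w10; w11]:
  w00 = 0, w01 = 1/2, w10 = -1, w11 = -1

0 1/2 -1 -1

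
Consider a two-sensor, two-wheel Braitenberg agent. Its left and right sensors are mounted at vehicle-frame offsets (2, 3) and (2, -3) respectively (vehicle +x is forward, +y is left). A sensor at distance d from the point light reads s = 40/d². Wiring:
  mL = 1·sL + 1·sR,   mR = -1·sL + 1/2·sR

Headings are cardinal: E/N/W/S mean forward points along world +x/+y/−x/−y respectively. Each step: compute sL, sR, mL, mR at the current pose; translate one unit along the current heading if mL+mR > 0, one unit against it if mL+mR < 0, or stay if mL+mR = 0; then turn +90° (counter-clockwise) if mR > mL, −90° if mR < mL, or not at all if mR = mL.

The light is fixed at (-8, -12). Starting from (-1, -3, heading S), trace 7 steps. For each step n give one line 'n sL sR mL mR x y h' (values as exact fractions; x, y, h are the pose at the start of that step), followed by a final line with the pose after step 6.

0 40/149 8/13 1712/1937 76/1937 -1 -3 S
1 4/5 20/73 392/365 -242/365 -1 -4 W
2 40/109 40/181 11600/19729 -5060/19729 -2 -4 N
3 5/26 2/5 77/130 1/130 -2 -3 E
4 40/149 8/13 1712/1937 76/1937 -1 -3 S
5 4/5 20/73 392/365 -242/365 -1 -4 W
6 40/109 40/181 11600/19729 -5060/19729 -2 -4 N
final -2 -3 E

n=0: pose=(-1,-3,S); sL=40/149, sR=8/13; mL=1712/1937, mR=76/1937; mL+mR=12/13 → advance +1; mR−mL=-1636/1937 → turn -1·90°
n=1: pose=(-1,-4,W); sL=4/5, sR=20/73; mL=392/365, mR=-242/365; mL+mR=30/73 → advance +1; mR−mL=-634/365 → turn -1·90°
n=2: pose=(-2,-4,N); sL=40/109, sR=40/181; mL=11600/19729, mR=-5060/19729; mL+mR=60/181 → advance +1; mR−mL=-16660/19729 → turn -1·90°
n=3: pose=(-2,-3,E); sL=5/26, sR=2/5; mL=77/130, mR=1/130; mL+mR=3/5 → advance +1; mR−mL=-38/65 → turn -1·90°
n=4: pose=(-1,-3,S); sL=40/149, sR=8/13; mL=1712/1937, mR=76/1937; mL+mR=12/13 → advance +1; mR−mL=-1636/1937 → turn -1·90°
n=5: pose=(-1,-4,W); sL=4/5, sR=20/73; mL=392/365, mR=-242/365; mL+mR=30/73 → advance +1; mR−mL=-634/365 → turn -1·90°
n=6: pose=(-2,-4,N); sL=40/109, sR=40/181; mL=11600/19729, mR=-5060/19729; mL+mR=60/181 → advance +1; mR−mL=-16660/19729 → turn -1·90°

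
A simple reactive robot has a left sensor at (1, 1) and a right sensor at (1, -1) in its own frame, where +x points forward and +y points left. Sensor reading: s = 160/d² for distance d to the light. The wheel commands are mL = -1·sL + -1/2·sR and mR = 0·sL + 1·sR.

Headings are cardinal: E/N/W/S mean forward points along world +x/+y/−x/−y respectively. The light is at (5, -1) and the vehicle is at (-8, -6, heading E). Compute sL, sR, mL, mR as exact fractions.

1 8/9 -13/9 8/9

left sensor world pos  = (-7, -5); dL² = 160
right sensor world pos = (-7, -7); dR² = 180
sL = 160/160 = 1
sR = 160/180 = 8/9
mL = -1·sL + -1/2·sR = -13/9
mR = 0·sL + 1·sR = 8/9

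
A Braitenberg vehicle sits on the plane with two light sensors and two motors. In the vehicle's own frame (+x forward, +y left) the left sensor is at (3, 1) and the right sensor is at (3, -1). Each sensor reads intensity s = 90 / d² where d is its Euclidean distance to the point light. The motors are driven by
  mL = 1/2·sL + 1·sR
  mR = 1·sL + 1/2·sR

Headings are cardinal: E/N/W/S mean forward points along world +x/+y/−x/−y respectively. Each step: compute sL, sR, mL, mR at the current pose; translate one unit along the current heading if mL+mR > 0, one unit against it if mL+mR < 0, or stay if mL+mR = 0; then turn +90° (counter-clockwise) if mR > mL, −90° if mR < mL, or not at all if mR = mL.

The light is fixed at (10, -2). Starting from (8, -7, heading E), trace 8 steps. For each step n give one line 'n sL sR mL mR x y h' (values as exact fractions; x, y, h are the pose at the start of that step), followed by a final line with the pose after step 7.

n=0: pose=(8,-7,E); sL=90/17, sR=90/37; mL=3195/629, mR=4095/629; mL+mR=7290/629 → advance +1; mR−mL=900/629 → turn +1·90°
n=1: pose=(9,-7,N); sL=45/4, sR=45/2; mL=225/8, mR=45/2; mL+mR=405/8 → advance +1; mR−mL=-45/8 → turn -1·90°
n=2: pose=(9,-6,E); sL=90/13, sR=90/29; mL=2475/377, mR=3195/377; mL+mR=5670/377 → advance +1; mR−mL=720/377 → turn +1·90°
n=3: pose=(10,-6,N); sL=45, sR=45; mL=135/2, mR=135/2; mL+mR=135 → advance +1; mR−mL=0 → turn +0·90°
n=4: pose=(10,-5,N); sL=90, sR=90; mL=135, mR=135; mL+mR=270 → advance +1; mR−mL=0 → turn +0·90°
n=5: pose=(10,-4,N); sL=45, sR=45; mL=135/2, mR=135/2; mL+mR=135 → advance +1; mR−mL=0 → turn +0·90°
n=6: pose=(10,-3,N); sL=18, sR=18; mL=27, mR=27; mL+mR=54 → advance +1; mR−mL=0 → turn +0·90°
n=7: pose=(10,-2,N); sL=9, sR=9; mL=27/2, mR=27/2; mL+mR=27 → advance +1; mR−mL=0 → turn +0·90°

0 90/17 90/37 3195/629 4095/629 8 -7 E
1 45/4 45/2 225/8 45/2 9 -7 N
2 90/13 90/29 2475/377 3195/377 9 -6 E
3 45 45 135/2 135/2 10 -6 N
4 90 90 135 135 10 -5 N
5 45 45 135/2 135/2 10 -4 N
6 18 18 27 27 10 -3 N
7 9 9 27/2 27/2 10 -2 N
final 10 -1 N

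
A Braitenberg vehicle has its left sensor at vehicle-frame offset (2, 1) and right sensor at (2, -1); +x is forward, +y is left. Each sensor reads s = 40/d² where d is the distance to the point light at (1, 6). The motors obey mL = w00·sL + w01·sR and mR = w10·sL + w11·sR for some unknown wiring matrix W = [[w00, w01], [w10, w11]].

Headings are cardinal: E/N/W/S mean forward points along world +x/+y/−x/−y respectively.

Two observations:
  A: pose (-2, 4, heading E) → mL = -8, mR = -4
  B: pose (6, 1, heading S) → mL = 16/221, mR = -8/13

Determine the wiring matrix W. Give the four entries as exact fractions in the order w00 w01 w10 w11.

obs A: pose=(-2,4,E) → sL=20, sR=4, mL=-8, mR=-4
obs B: pose=(6,1,S) → sL=8/17, sR=8/13, mL=16/221, mR=-8/13
sensor matrix S = [[20, 4], [8/17, 8/13]]; det S = 2304/221
solve [mL_A; mL_B] = S·[w00; w01] and [mR_A; mR_B] = S·[w10; w11]:
  w00 = -1/2, w01 = 1/2, w10 = 0, w11 = -1

-1/2 1/2 0 -1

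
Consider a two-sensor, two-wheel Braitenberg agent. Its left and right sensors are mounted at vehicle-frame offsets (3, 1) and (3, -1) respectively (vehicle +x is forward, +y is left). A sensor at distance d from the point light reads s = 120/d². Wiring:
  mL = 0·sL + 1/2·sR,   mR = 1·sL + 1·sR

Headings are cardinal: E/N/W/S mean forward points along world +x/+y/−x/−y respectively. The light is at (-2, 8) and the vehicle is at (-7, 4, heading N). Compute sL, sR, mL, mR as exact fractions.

left sensor world pos  = (-8, 7); dL² = 37
right sensor world pos = (-6, 7); dR² = 17
sL = 120/37 = 120/37
sR = 120/17 = 120/17
mL = 0·sL + 1/2·sR = 60/17
mR = 1·sL + 1·sR = 6480/629

120/37 120/17 60/17 6480/629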